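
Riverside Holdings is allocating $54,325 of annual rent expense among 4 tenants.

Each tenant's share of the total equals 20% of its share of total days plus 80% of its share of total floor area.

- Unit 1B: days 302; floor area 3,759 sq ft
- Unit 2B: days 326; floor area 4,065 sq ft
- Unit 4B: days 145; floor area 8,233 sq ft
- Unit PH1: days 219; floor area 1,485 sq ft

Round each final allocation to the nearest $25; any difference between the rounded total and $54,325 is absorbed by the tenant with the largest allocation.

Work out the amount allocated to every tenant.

Totals — days 992, floor area 17,542.
Combined weights (20% days + 80% floor area): Unit 1B 0.2323; Unit 2B 0.2511; Unit 4B 0.4047; Unit PH1 0.1119.
Raw shares: Unit 1B 12,620.55; Unit 2B 13,641.52; Unit 4B 21,985.24; Unit PH1 6,077.69.
Rounded to nearest $25: Unit 1B $12,625; Unit 2B $13,650; Unit 4B $21,975; Unit PH1 $6,075. Sum = $54,325.
No rounding difference to absorb.

Unit 1B: $12,625 · Unit 2B: $13,650 · Unit 4B: $21,975 · Unit PH1: $6,075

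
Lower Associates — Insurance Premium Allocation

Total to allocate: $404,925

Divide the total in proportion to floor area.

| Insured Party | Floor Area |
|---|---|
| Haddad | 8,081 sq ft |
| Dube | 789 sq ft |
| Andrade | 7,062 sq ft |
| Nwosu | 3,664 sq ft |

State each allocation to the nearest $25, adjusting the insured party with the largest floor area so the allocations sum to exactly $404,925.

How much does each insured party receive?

Haddad: $167,000; Dube: $16,300; Andrade: $145,925; Nwosu: $75,700

Floor area total: 8,081 + 789 + 7,062 + 3,664 = 19,596.
Raw shares: Haddad 166,983.00; Dube 16,303.62; Andrade 145,926.74; Nwosu 75,711.64.
Rounded to nearest $25: Haddad $166,975; Dube $16,300; Andrade $145,925; Nwosu $75,700. Sum = $404,900.
Difference $404,925 − $404,900 = +$25 applied to largest floor area (Haddad): Haddad becomes $167,000.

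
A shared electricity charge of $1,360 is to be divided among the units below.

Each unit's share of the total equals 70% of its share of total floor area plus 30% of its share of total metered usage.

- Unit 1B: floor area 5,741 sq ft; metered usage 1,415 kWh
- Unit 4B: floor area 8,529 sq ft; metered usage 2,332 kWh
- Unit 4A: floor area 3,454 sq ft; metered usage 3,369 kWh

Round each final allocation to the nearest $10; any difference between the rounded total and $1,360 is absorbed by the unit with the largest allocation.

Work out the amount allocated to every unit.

Totals — floor area 17,724, metered usage 7,116.
Blended shares (70% floor area + 30% metered usage): Unit 1B 0.2864; Unit 4B 0.4352; Unit 4A 0.2784.
Proportional shares: Unit 1B 389.49; Unit 4B 591.82; Unit 4A 378.69.
At nearest $10: Unit 1B $390; Unit 4B $590; Unit 4A $380. Sum = $1,360.
Sum already equals the total — no adjustment.

Unit 1B: $390 | Unit 4B: $590 | Unit 4A: $380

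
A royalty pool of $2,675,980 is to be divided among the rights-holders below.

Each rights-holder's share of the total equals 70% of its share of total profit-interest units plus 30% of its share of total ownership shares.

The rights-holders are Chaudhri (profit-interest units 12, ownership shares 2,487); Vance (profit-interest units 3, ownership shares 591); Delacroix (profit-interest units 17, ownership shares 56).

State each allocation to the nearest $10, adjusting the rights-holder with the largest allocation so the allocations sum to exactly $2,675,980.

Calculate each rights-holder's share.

Chaudhri: $1,339,510; Vance: $327,000; Delacroix: $1,009,470

Totals — profit-interest units 32, ownership shares 3,134.
Combined weights (70% profit-interest units + 30% ownership shares): Chaudhri 0.5006; Vance 0.1222; Delacroix 0.3772.
Proportional shares: Chaudhri 1,339,505.59; Vance 326,999.59; Delacroix 1,009,474.82.
After rounding ($10): Chaudhri $1,339,510; Vance $327,000; Delacroix $1,009,470. Sum = $2,675,980.
No rounding difference to absorb.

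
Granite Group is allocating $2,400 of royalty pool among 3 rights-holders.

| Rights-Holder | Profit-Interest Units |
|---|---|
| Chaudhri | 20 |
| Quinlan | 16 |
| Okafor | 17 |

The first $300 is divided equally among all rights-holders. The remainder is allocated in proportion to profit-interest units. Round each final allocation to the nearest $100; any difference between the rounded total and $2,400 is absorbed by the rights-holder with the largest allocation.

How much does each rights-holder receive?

$300 shared equally gives $100 per rights-holder.
Remainder $2,100 by profit-interest units (total 53): Chaudhri 792.45 → $800; Quinlan 633.96 → $600; Okafor 673.58 → $700.
Totals: Chaudhri $100 + $800 = $900; Quinlan $100 + $600 = $700; Okafor $100 + $700 = $800.

Chaudhri: $900; Quinlan: $700; Okafor: $800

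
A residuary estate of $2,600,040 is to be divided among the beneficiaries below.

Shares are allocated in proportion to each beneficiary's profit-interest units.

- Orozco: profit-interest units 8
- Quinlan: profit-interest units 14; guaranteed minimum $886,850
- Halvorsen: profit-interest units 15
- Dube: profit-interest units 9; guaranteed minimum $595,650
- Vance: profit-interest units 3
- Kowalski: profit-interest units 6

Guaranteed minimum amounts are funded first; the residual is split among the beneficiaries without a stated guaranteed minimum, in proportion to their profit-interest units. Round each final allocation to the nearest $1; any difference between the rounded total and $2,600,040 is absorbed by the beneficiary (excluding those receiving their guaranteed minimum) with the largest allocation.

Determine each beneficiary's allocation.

Fund the minimums — Quinlan $886,850; Dube $595,650. Balance $1,117,540.
Balance split over remaining profit-interest units 32: Orozco 279,385.00 → $279,385; Halvorsen 523,846.88 → $523,847; Vance 104,769.38 → $104,769; Kowalski 209,538.75 → $209,539.

Orozco: $279,385 | Quinlan: $886,850 | Halvorsen: $523,847 | Dube: $595,650 | Vance: $104,769 | Kowalski: $209,539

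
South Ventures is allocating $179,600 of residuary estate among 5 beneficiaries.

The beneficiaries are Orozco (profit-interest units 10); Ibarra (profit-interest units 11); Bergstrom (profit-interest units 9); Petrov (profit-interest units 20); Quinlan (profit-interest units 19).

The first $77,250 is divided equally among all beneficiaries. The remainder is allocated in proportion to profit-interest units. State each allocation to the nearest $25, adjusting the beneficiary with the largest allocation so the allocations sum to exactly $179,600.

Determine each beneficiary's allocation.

Equal tier: $77,250 ÷ 5 = $15,450 apiece.
Remainder $102,350 by profit-interest units (total 69): Orozco 14,833.33 → $14,825; Ibarra 16,316.67 → $16,325; Bergstrom 13,350.00 → $13,350; Petrov 29,666.67 → $29,675; Quinlan 28,183.33 → $28,175.
Totals: Orozco $15,450 + $14,825 = $30,275; Ibarra $15,450 + $16,325 = $31,775; Bergstrom $15,450 + $13,350 = $28,800; Petrov $15,450 + $29,675 = $45,125; Quinlan $15,450 + $28,175 = $43,625.

Orozco: $30,275; Ibarra: $31,775; Bergstrom: $28,800; Petrov: $45,125; Quinlan: $43,625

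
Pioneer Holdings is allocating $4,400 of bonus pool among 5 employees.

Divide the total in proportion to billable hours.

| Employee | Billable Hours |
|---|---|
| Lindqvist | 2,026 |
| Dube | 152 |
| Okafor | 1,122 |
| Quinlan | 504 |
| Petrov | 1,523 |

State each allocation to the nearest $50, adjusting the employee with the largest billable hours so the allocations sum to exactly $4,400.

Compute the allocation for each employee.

Sum of billable hours: 2,026 + 152 + 1,122 + 504 + 1,523 = 5,327.
Raw shares: Lindqvist 1,673.44; Dube 125.55; Okafor 926.75; Quinlan 416.29; Petrov 1,257.97.
At nearest $50: Lindqvist $1,650; Dube $150; Okafor $950; Quinlan $400; Petrov $1,250. Sum = $4,400.
Rounded total matches; no reconciliation needed.

Lindqvist: $1,650 · Dube: $150 · Okafor: $950 · Quinlan: $400 · Petrov: $1,250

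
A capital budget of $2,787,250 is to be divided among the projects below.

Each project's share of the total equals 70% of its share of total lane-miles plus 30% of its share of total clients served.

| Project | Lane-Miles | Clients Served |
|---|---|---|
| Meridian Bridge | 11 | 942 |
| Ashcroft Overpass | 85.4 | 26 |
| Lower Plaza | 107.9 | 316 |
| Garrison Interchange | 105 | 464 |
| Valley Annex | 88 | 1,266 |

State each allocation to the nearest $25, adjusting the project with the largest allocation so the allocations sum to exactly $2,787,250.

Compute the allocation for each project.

Totals — lane-miles 397.3, clients served 3,014.
Combined weights (70% lane-miles + 30% clients served): Meridian Bridge 0.1131; Ashcroft Overpass 0.1531; Lower Plaza 0.2216; Garrison Interchange 0.2312; Valley Annex 0.2811.
Unrounded shares: Meridian Bridge 315,358.56; Ashcroft Overpass 426,598.55; Lower Plaza 617,547.15; Garrison Interchange 644,365.41; Valley Annex 783,380.33.
Rounded to nearest $25: Meridian Bridge $315,350; Ashcroft Overpass $426,600; Lower Plaza $617,550; Garrison Interchange $644,375; Valley Annex $783,375. Sum = $2,787,250.
No rounding difference to absorb.

Meridian Bridge: $315,350 | Ashcroft Overpass: $426,600 | Lower Plaza: $617,550 | Garrison Interchange: $644,375 | Valley Annex: $783,375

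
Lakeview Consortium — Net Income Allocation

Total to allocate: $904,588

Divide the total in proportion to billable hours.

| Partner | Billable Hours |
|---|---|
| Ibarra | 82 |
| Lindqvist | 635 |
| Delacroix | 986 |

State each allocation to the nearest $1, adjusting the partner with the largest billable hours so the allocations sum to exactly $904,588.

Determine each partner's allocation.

Ibarra: $43,556 | Lindqvist: $337,295 | Delacroix: $523,737

Total billable hours = 82 + 635 + 986 = 1,703.
Proportional shares: Ibarra 43,556.20; Lindqvist 337,295.00; Delacroix 523,736.80.
At nearest $1: Ibarra $43,556; Lindqvist $337,295; Delacroix $523,737. Sum = $904,588.
Sum already equals the total — no adjustment.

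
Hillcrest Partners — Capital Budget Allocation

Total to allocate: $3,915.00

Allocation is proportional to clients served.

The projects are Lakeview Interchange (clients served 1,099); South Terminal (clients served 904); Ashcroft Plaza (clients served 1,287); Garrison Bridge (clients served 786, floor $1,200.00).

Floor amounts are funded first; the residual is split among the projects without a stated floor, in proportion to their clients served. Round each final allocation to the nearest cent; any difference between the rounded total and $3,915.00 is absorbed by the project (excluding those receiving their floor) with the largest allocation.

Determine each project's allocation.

Fund the minimums — Garrison Bridge $1,200.00. Remaining pool $2,715.00.
Remaining pool split over remaining clients served 3,290: Lakeview Interchange 906.9255 → $906.93; South Terminal 746.0061 → $746.01; Ashcroft Plaza 1,062.0684 → $1,062.07.
Rounding difference −$0.01 applied to Ashcroft Plaza → $1,062.06.

Lakeview Interchange: $906.93; South Terminal: $746.01; Ashcroft Plaza: $1,062.06; Garrison Bridge: $1,200.00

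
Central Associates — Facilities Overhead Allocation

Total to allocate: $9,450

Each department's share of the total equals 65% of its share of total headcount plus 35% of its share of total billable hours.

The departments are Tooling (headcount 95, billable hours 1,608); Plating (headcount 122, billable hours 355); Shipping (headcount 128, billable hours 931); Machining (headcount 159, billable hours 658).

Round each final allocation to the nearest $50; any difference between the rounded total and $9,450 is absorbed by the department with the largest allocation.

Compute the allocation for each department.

Headcount total 504; billable hours total 3,552.
Composite weights (65% headcount + 35% billable hours): Tooling 0.2810; Plating 0.1923; Shipping 0.2568; Machining 0.2699.
Raw shares: Tooling 2,655.13; Plating 1,817.44; Shipping 2,426.92; Machining 2,550.52.
After rounding ($50): Tooling $2,650; Plating $1,800; Shipping $2,450; Machining $2,550. Sum = $9,450.
No rounding difference to absorb.

Tooling: $2,650 · Plating: $1,800 · Shipping: $2,450 · Machining: $2,550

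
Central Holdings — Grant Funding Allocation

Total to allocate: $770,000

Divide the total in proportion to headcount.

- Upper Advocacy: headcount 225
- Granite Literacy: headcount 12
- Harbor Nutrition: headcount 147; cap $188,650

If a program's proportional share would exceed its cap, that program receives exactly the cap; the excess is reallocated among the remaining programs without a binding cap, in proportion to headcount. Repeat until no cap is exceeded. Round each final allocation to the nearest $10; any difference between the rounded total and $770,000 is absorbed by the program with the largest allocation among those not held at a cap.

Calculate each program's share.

Headcount total: 384.
Unconstrained shares: Upper Advocacy 451,171.88; Granite Literacy 24,062.50; Harbor Nutrition 294,765.62.
Held at cap: Harbor Nutrition ($188,650); balance $581,350 reallocated over remaining headcount 237.
Shares after redistribution: Upper Advocacy 551,914.56 → $551,910; Granite Literacy 29,435.44 → $29,440.

Upper Advocacy: $551,910; Granite Literacy: $29,440; Harbor Nutrition: $188,650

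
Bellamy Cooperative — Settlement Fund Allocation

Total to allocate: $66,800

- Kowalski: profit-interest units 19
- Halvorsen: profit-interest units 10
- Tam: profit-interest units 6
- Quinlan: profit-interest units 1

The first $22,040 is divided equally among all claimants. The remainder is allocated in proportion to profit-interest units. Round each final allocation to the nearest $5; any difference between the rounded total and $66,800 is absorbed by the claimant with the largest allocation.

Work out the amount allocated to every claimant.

Kowalski: $29,130 | Halvorsen: $17,945 | Tam: $12,970 | Quinlan: $6,755

First tranche $22,040 split equally: $5,510 each.
Remainder $44,760 by profit-interest units (total 36): Kowalski 23,623.33 → $23,625; Halvorsen 12,433.33 → $12,435; Tam 7,460.00 → $7,460; Quinlan 1,243.33 → $1,245.
Rounding difference −$5 on remainder applied to Kowalski.
Totals: Kowalski $5,510 + $23,620 = $29,130; Halvorsen $5,510 + $12,435 = $17,945; Tam $5,510 + $7,460 = $12,970; Quinlan $5,510 + $1,245 = $6,755.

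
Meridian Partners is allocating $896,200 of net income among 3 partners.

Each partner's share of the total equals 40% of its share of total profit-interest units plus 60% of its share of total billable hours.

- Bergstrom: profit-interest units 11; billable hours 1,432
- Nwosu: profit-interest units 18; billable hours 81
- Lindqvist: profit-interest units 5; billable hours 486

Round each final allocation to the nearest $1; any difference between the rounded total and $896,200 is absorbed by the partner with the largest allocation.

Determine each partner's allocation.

Bergstrom: $501,179; Nwosu: $211,572; Lindqvist: $183,449

Totals — profit-interest units 34, billable hours 1,999.
Composite weights (40% profit-interest units + 60% billable hours): Bergstrom 0.5592; Nwosu 0.2361; Lindqvist 0.2047.
Unrounded shares: Bergstrom 501,178.94; Nwosu 211,572.08; Lindqvist 183,448.97.
At nearest $1: Bergstrom $501,179; Nwosu $211,572; Lindqvist $183,449. Sum = $896,200.
Rounded total matches; no reconciliation needed.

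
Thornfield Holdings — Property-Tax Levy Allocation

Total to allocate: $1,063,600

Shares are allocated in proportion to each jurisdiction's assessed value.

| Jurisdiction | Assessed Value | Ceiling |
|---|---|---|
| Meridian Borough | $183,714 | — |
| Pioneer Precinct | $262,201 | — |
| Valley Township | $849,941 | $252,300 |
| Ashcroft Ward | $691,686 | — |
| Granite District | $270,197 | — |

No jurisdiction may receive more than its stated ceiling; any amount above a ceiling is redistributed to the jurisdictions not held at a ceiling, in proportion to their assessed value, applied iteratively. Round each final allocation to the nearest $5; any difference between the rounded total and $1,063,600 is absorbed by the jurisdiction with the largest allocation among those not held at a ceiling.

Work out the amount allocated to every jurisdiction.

Combined assessed value = 2,257,739.
Unconstrained shares: Meridian Borough 86,545.97; Pioneer Precinct 123,520.47; Valley Township 400,399.36; Ashcroft Ward 325,846.89; Granite District 127,287.31.
Cap binds for Valley Township ($252,300); residual $811,300 reallocated over remaining assessed value 1,407,798.
Remaining shares: Meridian Borough 105,872.55 → $105,875; Pioneer Precinct 151,103.83 → $151,105; Ashcroft Ward 398,611.77 → $398,610; Granite District 155,711.85 → $155,710.

Meridian Borough: $105,875; Pioneer Precinct: $151,105; Valley Township: $252,300; Ashcroft Ward: $398,610; Granite District: $155,710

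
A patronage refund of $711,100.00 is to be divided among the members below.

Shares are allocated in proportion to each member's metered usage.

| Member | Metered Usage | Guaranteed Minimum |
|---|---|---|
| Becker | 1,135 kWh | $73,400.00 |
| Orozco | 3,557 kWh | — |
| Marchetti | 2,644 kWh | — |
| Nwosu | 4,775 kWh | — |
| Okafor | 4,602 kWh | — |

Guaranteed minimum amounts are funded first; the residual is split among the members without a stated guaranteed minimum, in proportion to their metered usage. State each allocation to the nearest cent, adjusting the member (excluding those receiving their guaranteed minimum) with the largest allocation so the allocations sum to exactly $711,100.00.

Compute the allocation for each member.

Becker: $73,400.00 · Orozco: $145,609.12 · Marchetti: $108,234.61 · Nwosu: $195,469.10 · Okafor: $188,387.17

Fund the minimums — Becker $73,400.00. Remaining pool $637,700.00.
Remaining pool split over remaining metered usage 15,578: Orozco 145,609.1218 → $145,609.12; Marchetti 108,234.6129 → $108,234.61; Nwosu 195,469.0910 → $195,469.09; Okafor 188,387.1742 → $188,387.17.
Rounding difference +$0.01 applied to Nwosu → $195,469.10.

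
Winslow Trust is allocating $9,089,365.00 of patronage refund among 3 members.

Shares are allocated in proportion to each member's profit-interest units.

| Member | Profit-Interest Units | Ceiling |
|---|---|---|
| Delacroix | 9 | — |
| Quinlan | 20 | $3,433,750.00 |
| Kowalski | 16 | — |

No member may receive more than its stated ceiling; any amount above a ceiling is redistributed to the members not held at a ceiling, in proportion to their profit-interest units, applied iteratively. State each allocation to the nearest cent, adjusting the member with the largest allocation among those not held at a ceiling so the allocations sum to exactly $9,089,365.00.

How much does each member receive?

Delacroix: $2,036,021.40 · Quinlan: $3,433,750.00 · Kowalski: $3,619,593.60

Total profit-interest units = 45.
Pro-rata shares before constraints: Delacroix 1,817,873.0000; Quinlan 4,039,717.7778; Kowalski 3,231,774.2222.
Capped: Quinlan ($3,433,750.00); remaining pool $5,655,615.00 reallocated over remaining profit-interest units 25.
Remaining shares: Delacroix 2,036,021.4000 → $2,036,021.40; Kowalski 3,619,593.6000 → $3,619,593.60.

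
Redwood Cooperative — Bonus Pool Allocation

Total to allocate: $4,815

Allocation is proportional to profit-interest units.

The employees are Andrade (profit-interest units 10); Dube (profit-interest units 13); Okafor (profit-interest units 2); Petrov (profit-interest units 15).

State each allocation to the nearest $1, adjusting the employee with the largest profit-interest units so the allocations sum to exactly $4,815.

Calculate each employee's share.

Total profit-interest units = 40.
Pro-rata amounts: Andrade 10/40 × $4,815 = 1,203.75; Dube 13/40 × $4,815 = 1,564.88; Okafor 2/40 × $4,815 = 240.75; Petrov 15/40 × $4,815 = 1,805.62.
Rounded to nearest $1: Andrade $1,204; Dube $1,565; Okafor $241; Petrov $1,806. Sum = $4,816.
Difference $4,815 − $4,816 = −$1 applied to largest profit-interest units (Petrov): Petrov becomes $1,805.

Andrade: $1,204 | Dube: $1,565 | Okafor: $241 | Petrov: $1,805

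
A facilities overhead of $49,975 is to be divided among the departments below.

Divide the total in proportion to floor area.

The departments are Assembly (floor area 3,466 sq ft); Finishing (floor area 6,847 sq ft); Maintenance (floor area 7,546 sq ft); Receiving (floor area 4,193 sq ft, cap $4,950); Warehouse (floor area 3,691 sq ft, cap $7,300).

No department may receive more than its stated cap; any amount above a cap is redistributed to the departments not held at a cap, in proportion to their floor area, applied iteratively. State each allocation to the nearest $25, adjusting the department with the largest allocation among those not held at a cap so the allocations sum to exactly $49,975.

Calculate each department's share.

Sum of floor area: 25,743.
Unconstrained shares: Assembly 6,728.56; Finishing 13,292.11; Maintenance 14,649.08; Receiving 8,139.89; Warehouse 7,165.35.
Cap binds for Receiving ($4,950); residual $45,025 reallocated over remaining floor area 21,550.
Cap binds for Warehouse ($7,300); residual $37,725 reallocated over remaining floor area 17,859.
Shares after redistribution: Assembly 7,321.51 → $7,325; Finishing 14,463.47 → $14,475; Maintenance 15,940.02 → $15,950.
Rounding difference −$25 applied to Maintenance → $15,925.

Assembly: $7,325; Finishing: $14,475; Maintenance: $15,925; Receiving: $4,950; Warehouse: $7,300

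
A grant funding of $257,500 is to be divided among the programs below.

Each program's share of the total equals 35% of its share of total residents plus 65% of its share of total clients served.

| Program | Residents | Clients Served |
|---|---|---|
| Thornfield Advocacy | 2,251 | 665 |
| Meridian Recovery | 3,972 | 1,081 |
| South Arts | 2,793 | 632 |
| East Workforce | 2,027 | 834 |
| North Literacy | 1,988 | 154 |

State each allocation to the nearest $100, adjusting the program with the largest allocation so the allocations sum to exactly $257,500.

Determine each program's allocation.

Residents total 13,031; clients served total 3,366.
Combined weights (35% residents + 65% clients served): Thornfield Advocacy 0.1889; Meridian Recovery 0.3154; South Arts 0.1971; East Workforce 0.2155; North Literacy 0.0831.
Pro-rata amounts: Thornfield Advocacy 48,635.62; Meridian Recovery 81,224.08; South Arts 50,743.27; East Workforce 55,489.95; North Literacy 21,407.09.
After rounding ($100): Thornfield Advocacy $48,600; Meridian Recovery $81,200; South Arts $50,700; East Workforce $55,500; North Literacy $21,400. Sum = $257,400.
Difference $257,500 − $257,400 = +$100 applied to largest allocation (Meridian Recovery): Meridian Recovery becomes $81,300.

Thornfield Advocacy: $48,600 · Meridian Recovery: $81,300 · South Arts: $50,700 · East Workforce: $55,500 · North Literacy: $21,400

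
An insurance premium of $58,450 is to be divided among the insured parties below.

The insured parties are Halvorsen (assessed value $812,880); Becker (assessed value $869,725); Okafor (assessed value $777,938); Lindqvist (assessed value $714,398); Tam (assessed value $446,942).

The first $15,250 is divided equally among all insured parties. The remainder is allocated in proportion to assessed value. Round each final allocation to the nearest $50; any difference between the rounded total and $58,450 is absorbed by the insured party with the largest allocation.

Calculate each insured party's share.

First tranche $15,250 split equally: $3,050 each.
Remainder $43,200 by assessed value (total 3,621,883): Halvorsen 9,695.62 → $9,700; Becker 10,373.64 → $10,350; Okafor 9,278.85 → $9,300; Lindqvist 8,520.98 → $8,500; Tam 5,330.90 → $5,350.
Totals: Halvorsen $3,050 + $9,700 = $12,750; Becker $3,050 + $10,350 = $13,400; Okafor $3,050 + $9,300 = $12,350; Lindqvist $3,050 + $8,500 = $11,550; Tam $3,050 + $5,350 = $8,400.

Halvorsen: $12,750 | Becker: $13,400 | Okafor: $12,350 | Lindqvist: $11,550 | Tam: $8,400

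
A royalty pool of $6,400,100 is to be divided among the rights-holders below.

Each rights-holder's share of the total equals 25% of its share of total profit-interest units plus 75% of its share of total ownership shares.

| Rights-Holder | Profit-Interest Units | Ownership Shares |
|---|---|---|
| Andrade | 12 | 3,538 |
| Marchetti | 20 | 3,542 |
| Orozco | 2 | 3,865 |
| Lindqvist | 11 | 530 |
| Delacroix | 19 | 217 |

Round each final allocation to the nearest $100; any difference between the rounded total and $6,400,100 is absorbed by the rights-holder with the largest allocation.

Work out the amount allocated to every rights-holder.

Andrade: $1,752,500 | Marchetti: $1,954,100 | Orozco: $1,636,800 | Lindqvist: $492,600 | Delacroix: $564,100

Totals — profit-interest units 64, ownership shares 11,692.
Blended shares (25% profit-interest units + 75% ownership shares): Andrade 0.2738; Marchetti 0.3053; Orozco 0.2557; Lindqvist 0.0770; Delacroix 0.0881.
Unrounded shares: Andrade 1,752,507.71; Marchetti 1,954,153.01; Orozco 1,636,751.54; Lindqvist 492,592.37; Delacroix 564,095.37.
Rounded to nearest $100: Andrade $1,752,500; Marchetti $1,954,200; Orozco $1,636,800; Lindqvist $492,600; Delacroix $564,100. Sum = $6,400,200.
Difference $6,400,100 − $6,400,200 = −$100 applied to largest allocation (Marchetti): Marchetti becomes $1,954,100.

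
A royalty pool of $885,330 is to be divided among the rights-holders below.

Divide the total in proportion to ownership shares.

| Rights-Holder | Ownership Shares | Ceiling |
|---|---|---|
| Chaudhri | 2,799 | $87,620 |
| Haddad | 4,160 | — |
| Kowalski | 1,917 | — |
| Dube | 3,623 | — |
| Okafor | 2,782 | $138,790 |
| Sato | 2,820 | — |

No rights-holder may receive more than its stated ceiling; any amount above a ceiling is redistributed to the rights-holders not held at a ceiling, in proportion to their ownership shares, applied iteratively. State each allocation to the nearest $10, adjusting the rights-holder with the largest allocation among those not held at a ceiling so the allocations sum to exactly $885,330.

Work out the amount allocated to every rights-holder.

Total ownership shares = 18,101.
Proportional shares (ignoring caps): Chaudhri 136,900.65; Haddad 203,467.92; Kowalski 93,761.54; Dube 177,202.95; Okafor 136,069.17; Sato 137,927.77.
Held at cap: Chaudhri ($87,620); remaining pool $797,710 reallocated over remaining ownership shares 15,302.
Held at cap: Okafor ($138,790); remaining pool $658,920 reallocated over remaining ownership shares 12,520.
Shares after redistribution: Haddad 218,938.27 → $218,940; Kowalski 100,890.55 → $100,890; Dube 190,676.29 → $190,680; Sato 148,414.89 → $148,410.

Chaudhri: $87,620 · Haddad: $218,940 · Kowalski: $100,890 · Dube: $190,680 · Okafor: $138,790 · Sato: $148,410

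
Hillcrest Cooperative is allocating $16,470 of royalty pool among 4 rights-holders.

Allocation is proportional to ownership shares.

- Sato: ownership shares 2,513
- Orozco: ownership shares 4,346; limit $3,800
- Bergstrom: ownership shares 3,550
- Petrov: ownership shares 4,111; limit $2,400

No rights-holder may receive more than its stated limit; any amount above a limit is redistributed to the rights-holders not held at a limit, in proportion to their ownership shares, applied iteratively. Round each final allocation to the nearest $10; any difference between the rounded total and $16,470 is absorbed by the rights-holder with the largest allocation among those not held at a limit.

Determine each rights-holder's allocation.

Sato: $4,260; Orozco: $3,800; Bergstrom: $6,010; Petrov: $2,400

Sum of ownership shares: 14,520.
Proportional shares (ignoring caps): Sato 2,850.49; Orozco 4,929.66; Bergstrom 4,026.76; Petrov 4,663.10.
Held at cap: Orozco ($3,800), Petrov ($2,400); remaining pool $10,270 reallocated over remaining ownership shares 6,063.
Remaining shares: Sato 4,256.72 → $4,260; Bergstrom 6,013.28 → $6,010.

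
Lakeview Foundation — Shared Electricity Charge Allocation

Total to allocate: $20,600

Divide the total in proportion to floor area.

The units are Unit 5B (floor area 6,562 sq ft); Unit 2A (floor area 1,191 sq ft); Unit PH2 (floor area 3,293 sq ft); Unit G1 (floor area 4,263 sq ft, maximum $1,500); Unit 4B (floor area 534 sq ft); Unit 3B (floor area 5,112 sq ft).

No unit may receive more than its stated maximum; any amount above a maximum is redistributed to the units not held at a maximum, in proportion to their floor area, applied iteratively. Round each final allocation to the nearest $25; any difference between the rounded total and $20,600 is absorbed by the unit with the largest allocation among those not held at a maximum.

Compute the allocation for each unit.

Combined floor area = 20,955.
Unconstrained shares: Unit 5B 6,450.83; Unit 2A 1,170.82; Unit PH2 3,237.21; Unit G1 4,190.78; Unit 4B 524.95; Unit 3B 5,025.40.
Held at cap: Unit G1 ($1,500); residual $19,100 reallocated over remaining floor area 16,692.
Redistributed shares: Unit 5B 7,508.64 → $7,500; Unit 2A 1,362.81 → $1,375; Unit PH2 3,768.05 → $3,775; Unit 4B 611.04 → $600; Unit 3B 5,849.46 → $5,850.

Unit 5B: $7,500 | Unit 2A: $1,375 | Unit PH2: $3,775 | Unit G1: $1,500 | Unit 4B: $600 | Unit 3B: $5,850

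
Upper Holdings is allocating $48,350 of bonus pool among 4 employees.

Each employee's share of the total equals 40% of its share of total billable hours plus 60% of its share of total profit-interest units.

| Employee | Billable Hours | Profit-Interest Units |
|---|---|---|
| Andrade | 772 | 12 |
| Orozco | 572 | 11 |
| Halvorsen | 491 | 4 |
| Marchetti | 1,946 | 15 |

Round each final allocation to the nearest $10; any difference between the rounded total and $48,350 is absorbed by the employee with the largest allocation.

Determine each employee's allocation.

Andrade: $12,240 · Orozco: $10,520 · Halvorsen: $5,270 · Marchetti: $20,320

Billable hours total 3,781; profit-interest units total 42.
Composite weights (40% billable hours + 60% profit-interest units): Andrade 0.2531; Orozco 0.2177; Halvorsen 0.1091; Marchetti 0.4202.
Pro-rata amounts: Andrade 12,237.39; Orozco 10,523.67; Halvorsen 5,274.35; Marchetti 20,314.60.
Rounded to nearest $10: Andrade $12,240; Orozco $10,520; Halvorsen $5,270; Marchetti $20,310. Sum = $48,340.
Difference $48,350 − $48,340 = +$10 applied to largest allocation (Marchetti): Marchetti becomes $20,320.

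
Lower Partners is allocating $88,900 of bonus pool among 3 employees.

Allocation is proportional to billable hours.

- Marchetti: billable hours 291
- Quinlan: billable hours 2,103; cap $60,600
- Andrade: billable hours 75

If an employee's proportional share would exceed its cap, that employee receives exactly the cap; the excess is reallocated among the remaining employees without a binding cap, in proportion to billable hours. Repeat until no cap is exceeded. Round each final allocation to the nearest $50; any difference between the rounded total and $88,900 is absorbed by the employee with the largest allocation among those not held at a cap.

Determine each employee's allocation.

Sum of billable hours: 2,469.
Pro-rata shares before constraints: Marchetti 10,477.89; Quinlan 75,721.63; Andrade 2,700.49.
Held at cap: Quinlan ($60,600); residual $28,300 reallocated over remaining billable hours 366.
Redistributed shares: Marchetti 22,500.82 → $22,500; Andrade 5,799.18 → $5,800.

Marchetti: $22,500 · Quinlan: $60,600 · Andrade: $5,800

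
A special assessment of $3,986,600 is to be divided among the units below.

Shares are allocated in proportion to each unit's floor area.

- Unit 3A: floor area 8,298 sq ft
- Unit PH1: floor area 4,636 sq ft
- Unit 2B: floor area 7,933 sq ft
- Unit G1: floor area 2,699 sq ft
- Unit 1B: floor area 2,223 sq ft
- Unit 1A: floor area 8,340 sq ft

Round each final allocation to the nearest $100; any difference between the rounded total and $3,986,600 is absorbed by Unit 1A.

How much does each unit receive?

Unit 3A: $969,300 | Unit PH1: $541,500 | Unit 2B: $926,700 | Unit G1: $315,300 | Unit 1B: $259,700 | Unit 1A: $974,100

Total floor area = 34,129.
Raw shares: Unit 3A 8,298/34,129 × $3,986,600 = 969,287.32; Unit PH1 4,636/34,129 × $3,986,600 = 541,530.01; Unit 2B 7,933/34,129 × $3,986,600 = 926,651.76; Unit G1 2,699/34,129 × $3,986,600 = 315,269.52; Unit 1B 2,223/34,129 × $3,986,600 = 259,668.08; Unit 1A 8,340/34,129 × $3,986,600 = 974,193.33.
Rounded to nearest $100: Unit 3A $969,300; Unit PH1 $541,500; Unit 2B $926,700; Unit G1 $315,300; Unit 1B $259,700; Unit 1A $974,200. Sum = $3,986,700.
Difference $3,986,600 − $3,986,700 = −$100 applied to Unit 1A: Unit 1A becomes $974,100.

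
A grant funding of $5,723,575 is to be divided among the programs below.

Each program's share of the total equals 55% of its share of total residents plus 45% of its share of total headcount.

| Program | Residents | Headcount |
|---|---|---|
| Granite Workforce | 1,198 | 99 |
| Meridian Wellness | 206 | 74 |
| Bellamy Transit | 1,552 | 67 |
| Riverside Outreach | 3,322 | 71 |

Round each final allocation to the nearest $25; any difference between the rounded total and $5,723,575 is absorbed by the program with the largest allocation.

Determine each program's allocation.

Residents total 6,278; headcount total 311.
Blended shares (55% residents + 45% headcount): Granite Workforce 0.2482; Meridian Wellness 0.1251; Bellamy Transit 0.2329; Riverside Outreach 0.3938.
Proportional shares: Granite Workforce 1,420,599.30; Meridian Wellness 716,140.02; Bellamy Transit 1,333,090.48; Riverside Outreach 2,253,745.20.
At nearest $25: Granite Workforce $1,420,600; Meridian Wellness $716,150; Bellamy Transit $1,333,100; Riverside Outreach $2,253,750. Sum = $5,723,600.
Difference $5,723,575 − $5,723,600 = −$25 applied to largest allocation (Riverside Outreach): Riverside Outreach becomes $2,253,725.

Granite Workforce: $1,420,600; Meridian Wellness: $716,150; Bellamy Transit: $1,333,100; Riverside Outreach: $2,253,725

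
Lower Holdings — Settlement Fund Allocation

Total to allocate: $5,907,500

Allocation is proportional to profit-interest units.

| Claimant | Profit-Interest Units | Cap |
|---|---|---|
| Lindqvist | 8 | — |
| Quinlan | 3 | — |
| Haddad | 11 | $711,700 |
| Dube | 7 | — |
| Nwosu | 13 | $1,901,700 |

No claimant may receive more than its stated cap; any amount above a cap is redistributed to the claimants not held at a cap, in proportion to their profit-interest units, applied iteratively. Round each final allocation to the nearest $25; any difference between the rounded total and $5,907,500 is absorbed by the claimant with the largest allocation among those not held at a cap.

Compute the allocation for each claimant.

Sum of profit-interest units: 42.
Proportional shares (ignoring caps): Lindqvist 1,125,238.10; Quinlan 421,964.29; Haddad 1,547,202.38; Dube 984,583.33; Nwosu 1,828,511.90.
Held at cap: Haddad ($711,700); remaining pool $5,195,800 reallocated over remaining profit-interest units 31.
Held at cap: Nwosu ($1,901,700); remaining pool $3,294,100 reallocated over remaining profit-interest units 18.
Shares after redistribution: Lindqvist 1,464,044.44 → $1,464,050; Quinlan 549,016.67 → $549,025; Dube 1,281,038.89 → $1,281,050.
Rounding difference −$25 applied to Lindqvist → $1,464,025.

Lindqvist: $1,464,025 | Quinlan: $549,025 | Haddad: $711,700 | Dube: $1,281,050 | Nwosu: $1,901,700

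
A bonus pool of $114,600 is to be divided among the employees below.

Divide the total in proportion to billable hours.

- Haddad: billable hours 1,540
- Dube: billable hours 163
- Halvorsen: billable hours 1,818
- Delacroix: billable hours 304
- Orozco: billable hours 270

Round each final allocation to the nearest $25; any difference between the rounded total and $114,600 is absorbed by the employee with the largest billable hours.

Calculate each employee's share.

Haddad: $43,100 | Dube: $4,550 | Halvorsen: $50,900 | Delacroix: $8,500 | Orozco: $7,550

Combined billable hours = 4,095.
Pro-rata amounts: Haddad 1,540/4,095 × $114,600 = 43,097.44; Dube 163/4,095 × $114,600 = 4,561.61; Halvorsen 1,818/4,095 × $114,600 = 50,877.36; Delacroix 304/4,095 × $114,600 = 8,507.55; Orozco 270/4,095 × $114,600 = 7,556.04.
Rounded to nearest $25: Haddad $43,100; Dube $4,550; Halvorsen $50,875; Delacroix $8,500; Orozco $7,550. Sum = $114,575.
Difference $114,600 − $114,575 = +$25 applied to largest billable hours (Halvorsen): Halvorsen becomes $50,900.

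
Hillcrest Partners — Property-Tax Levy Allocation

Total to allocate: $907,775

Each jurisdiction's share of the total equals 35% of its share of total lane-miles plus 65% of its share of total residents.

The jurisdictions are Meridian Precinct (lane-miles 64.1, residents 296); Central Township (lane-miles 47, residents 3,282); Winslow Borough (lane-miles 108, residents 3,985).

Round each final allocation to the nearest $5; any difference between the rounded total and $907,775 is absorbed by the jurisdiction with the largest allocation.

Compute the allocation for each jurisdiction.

Meridian Precinct: $116,045 · Central Township: $324,210 · Winslow Borough: $467,520

Totals — lane-miles 219.1, residents 7,563.
Combined weights (35% lane-miles + 65% residents): Meridian Precinct 0.1278; Central Township 0.3572; Winslow Borough 0.5150.
Unrounded shares: Meridian Precinct 116,046.15; Central Township 324,212.28; Winslow Borough 467,516.57.
At nearest $5: Meridian Precinct $116,045; Central Township $324,210; Winslow Borough $467,515. Sum = $907,770.
Difference $907,775 − $907,770 = +$5 applied to largest allocation (Winslow Borough): Winslow Borough becomes $467,520.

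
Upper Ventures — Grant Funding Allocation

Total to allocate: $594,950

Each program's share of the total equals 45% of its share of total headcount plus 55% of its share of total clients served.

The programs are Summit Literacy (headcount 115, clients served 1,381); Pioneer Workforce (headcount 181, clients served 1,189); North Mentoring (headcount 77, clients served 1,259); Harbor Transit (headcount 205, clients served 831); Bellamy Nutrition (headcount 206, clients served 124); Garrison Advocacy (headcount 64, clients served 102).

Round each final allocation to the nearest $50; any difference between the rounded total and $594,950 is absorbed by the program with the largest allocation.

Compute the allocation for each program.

Totals — headcount 848, clients served 4,886.
Blended shares (45% headcount + 55% clients served): Summit Literacy 0.2165; Pioneer Workforce 0.2299; North Mentoring 0.1826; Harbor Transit 0.2023; Bellamy Nutrition 0.1233; Garrison Advocacy 0.0454.
Raw shares: Summit Literacy 128,794.96; Pioneer Workforce 136,773.72; North Mentoring 108,627.22; Harbor Transit 120,375.13; Bellamy Nutrition 73,342.04; Garrison Advocacy 27,036.94.
At nearest $50: Summit Literacy $128,800; Pioneer Workforce $136,750; North Mentoring $108,650; Harbor Transit $120,400; Bellamy Nutrition $73,350; Garrison Advocacy $27,050. Sum = $595,000.
Difference $594,950 − $595,000 = −$50 applied to largest allocation (Pioneer Workforce): Pioneer Workforce becomes $136,700.

Summit Literacy: $128,800 · Pioneer Workforce: $136,700 · North Mentoring: $108,650 · Harbor Transit: $120,400 · Bellamy Nutrition: $73,350 · Garrison Advocacy: $27,050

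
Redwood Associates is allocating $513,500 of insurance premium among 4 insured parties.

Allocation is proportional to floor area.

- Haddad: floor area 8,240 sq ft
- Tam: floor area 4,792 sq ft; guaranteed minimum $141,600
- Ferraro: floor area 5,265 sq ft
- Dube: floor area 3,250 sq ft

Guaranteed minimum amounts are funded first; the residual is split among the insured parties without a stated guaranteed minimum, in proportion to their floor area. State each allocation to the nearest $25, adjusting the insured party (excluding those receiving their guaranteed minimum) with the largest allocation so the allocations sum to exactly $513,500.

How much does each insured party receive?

Haddad: $182,875 | Tam: $141,600 | Ferraro: $116,875 | Dube: $72,150

Fund the minimums — Tam $141,600. Balance $371,900.
Balance split over remaining floor area 16,755: Haddad 182,898.00 → $182,900; Ferraro 116,863.83 → $116,875; Dube 72,138.17 → $72,150.
Rounding difference −$25 applied to Haddad → $182,875.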